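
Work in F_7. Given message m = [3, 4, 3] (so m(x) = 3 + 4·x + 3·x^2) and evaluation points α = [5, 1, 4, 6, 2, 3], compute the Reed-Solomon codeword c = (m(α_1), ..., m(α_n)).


c = [0, 3, 4, 2, 2, 0]

Message polynomial: m(x) = 3 + 4·x + 3·x^2 (mod 7).
For each evaluation point α_i, compute m(α_i) mod 7:
  α_1 = 5: Horner steps 3 → 5 → 0, so m(5) = 0.
  α_2 = 1: Horner steps 3 → 0 → 3, so m(1) = 3.
  α_3 = 4: Horner steps 3 → 2 → 4, so m(4) = 4.
  α_4 = 6: Horner steps 3 → 1 → 2, so m(6) = 2.
  α_5 = 2: Horner steps 3 → 3 → 2, so m(2) = 2.
  α_6 = 3: Horner steps 3 → 6 → 0, so m(3) = 0.
Codeword c = [0, 3, 4, 2, 2, 0] ∈ F_7^6.


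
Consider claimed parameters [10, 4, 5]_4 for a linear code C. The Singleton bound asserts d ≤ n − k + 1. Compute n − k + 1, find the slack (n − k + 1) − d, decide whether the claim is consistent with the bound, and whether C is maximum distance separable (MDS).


Singleton RHS = n − k + 1 = 7, slack = 2, bound satisfied, not MDS.

Singleton bound: d ≤ n − k + 1.
Here n = 10, k = 4, so n − k + 1 = 7.
Given d = 5, check d ≤ 7: YES.
Slack = (n − k + 1) − d = 2.
The code is NOT MDS (slack = 2 > 0).
Description: the claimed parameters are [10, 4, 5]_4; such a code would be non-MDS.


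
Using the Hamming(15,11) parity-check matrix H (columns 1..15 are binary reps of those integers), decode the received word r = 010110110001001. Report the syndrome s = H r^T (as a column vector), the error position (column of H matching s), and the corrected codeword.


s = (1, 1, 1, 1)^T, error position = 15, corrected codeword c = 010110110001000

Compute s = H r^T mod 2 one row at a time:
  s_1 = 1 + 0 + 0 + 0 + 1 + 0 + 0 + 1 = 3 ≡ 1 (mod 2).
  s_2 = 1 + 1 + 0 + 1 + 1 + 0 + 0 + 1 = 5 ≡ 1 (mod 2).
  s_3 = 1 + 0 + 0 + 1 + 0 + 0 + 0 + 1 = 3 ≡ 1 (mod 2).
  s_4 = 0 + 0 + 1 + 1 + 0 + 0 + 0 + 1 = 3 ≡ 1 (mod 2).
s = (1, 1, 1, 1)^T — this equals column 15 of H (binary 1111), so error is at position 15.
Correct: flip bit 15 of r = 010110110001001 to get c = 010110110001000.


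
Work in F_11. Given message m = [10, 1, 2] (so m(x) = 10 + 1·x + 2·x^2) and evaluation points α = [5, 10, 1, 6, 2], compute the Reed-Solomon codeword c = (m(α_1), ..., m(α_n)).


c = [10, 0, 2, 0, 9]

Message polynomial: m(x) = 10 + 1·x + 2·x^2 (mod 11).
For each evaluation point α_i, compute m(α_i) mod 11:
  α_1 = 5: Horner steps 2 → 0 → 10, so m(5) = 10.
  α_2 = 10: Horner steps 2 → 10 → 0, so m(10) = 0.
  α_3 = 1: Horner steps 2 → 3 → 2, so m(1) = 2.
  α_4 = 6: Horner steps 2 → 2 → 0, so m(6) = 0.
  α_5 = 2: Horner steps 2 → 5 → 9, so m(2) = 9.
Codeword c = [10, 0, 2, 0, 9] ∈ F_11^5.


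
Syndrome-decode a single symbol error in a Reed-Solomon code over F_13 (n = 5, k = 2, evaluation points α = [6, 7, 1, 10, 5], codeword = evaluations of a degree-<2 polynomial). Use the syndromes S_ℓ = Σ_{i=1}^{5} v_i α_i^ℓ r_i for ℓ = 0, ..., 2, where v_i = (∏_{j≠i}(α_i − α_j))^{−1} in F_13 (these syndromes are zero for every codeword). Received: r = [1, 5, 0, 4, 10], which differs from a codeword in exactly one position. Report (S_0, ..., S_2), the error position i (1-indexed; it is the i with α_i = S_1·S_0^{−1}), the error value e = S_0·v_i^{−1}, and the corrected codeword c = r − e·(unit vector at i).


S = (6, 6, 6), error at position 3, error magnitude e = 6, c = [1, 5, 7, 4, 10].

Step 1: column multipliers v_i = (∏_{j≠i}(α_i − α_j))^{−1} mod 13.
  i = 1 (α = 6): (6−7)(6−1)(6−10)(6−5) = (−1)·5·(−4)·1 = 20 ≡ 7, so v_1 = 7^{−1} = 2 (mod 13).
  i = 2 (α = 7): (7−6)(7−1)(7−10)(7−5) = 1·6·(−3)·2 = −36 ≡ 3, so v_2 = 3^{−1} = 9 (mod 13).
  i = 3 (α = 1): (1−6)(1−7)(1−10)(1−5) = (−5)·(−6)·(−9)·(−4) = 1080 ≡ 1, so v_3 = 1^{−1} = 1 (mod 13).
  i = 4 (α = 10): (10−6)(10−7)(10−1)(10−5) = 4·3·9·5 = 540 ≡ 7, so v_4 = 7^{−1} = 2 (mod 13).
  i = 5 (α = 5): (5−6)(5−7)(5−1)(5−10) = (−1)·(−2)·4·(−5) = −40 ≡ 12, so v_5 = 12^{−1} = 12 (mod 13).
  v = [2, 9, 1, 2, 12].
Step 2: syndromes of r = [1, 5, 0, 4, 10] (all sums mod 13).
  S_0 = Σ v_i r_i = 2·1 + 9·5 + 1·0 + 2·4 + 12·10 = 175 ≡ 6.
  S_1 = Σ v_i α_i r_i = 2·6·1 + 9·7·5 + 1·1·0 + 2·10·4 + 12·5·10 = 1007 ≡ 6.
  α_i^2 mod 13 = [10, 10, 1, 9, 12].
  S_2 = Σ v_i α_i^2 r_i = 2·10·1 + 9·10·5 + 1·1·0 + 2·9·4 + 12·12·10 = 1982 ≡ 6.
  S = (6, 6, 6) ≠ 0, so r is not a codeword (an error is present).
Step 3: locate the error. For a single error e at position i, S_ℓ = v_i·e·α_i^ℓ, so α_err = S_1/S_0.
  S_0^{−1} = 6^{−1} = 11 (mod 13), so α_err = 6·11 = 66 ≡ 1 = α_3. Error position i = 3.
  Consistency check: S_2/S_1 = 6·11 = 66 ≡ 1 = α_err ✓ (single-error assumption holds).
Step 4: error magnitude e = S_0/v_3 = S_0·∏_{j≠3}(α_3 − α_j) = 6·1 = 6 ≡ 6 (mod 13).
Step 5: correct position 3: c_3 = r_3 − e = 0 − 6 ≡ 7 (mod 13). Hence c = [1, 5, 7, 4, 10].
  Check: interpolating c through the α_i gives m(x) = 3 + 4·x (degree < 2) with m(α_i) = c_i for every i, so c is indeed a codeword.


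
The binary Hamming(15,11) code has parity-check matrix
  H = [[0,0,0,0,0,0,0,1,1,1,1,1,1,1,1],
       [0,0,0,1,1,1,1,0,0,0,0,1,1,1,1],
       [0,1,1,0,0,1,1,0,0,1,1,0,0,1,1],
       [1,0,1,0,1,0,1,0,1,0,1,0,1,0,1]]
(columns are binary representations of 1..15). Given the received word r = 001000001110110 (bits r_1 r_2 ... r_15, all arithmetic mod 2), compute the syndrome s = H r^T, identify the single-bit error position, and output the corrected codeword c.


s = (1, 0, 0, 0)^T, error position = 8, corrected codeword c = 001000011110110

Compute s = H r^T mod 2 one row at a time:
  s_1 = 0 + 1 + 1 + 1 + 0 + 1 + 1 + 0 = 5 ≡ 1 (mod 2).
  s_2 = 0 + 0 + 0 + 0 + 0 + 1 + 1 + 0 = 2 ≡ 0 (mod 2).
  s_3 = 0 + 1 + 0 + 0 + 1 + 1 + 1 + 0 = 4 ≡ 0 (mod 2).
  s_4 = 0 + 1 + 0 + 0 + 1 + 1 + 1 + 0 = 4 ≡ 0 (mod 2).
s = (1, 0, 0, 0)^T — this equals column 8 of H (binary 1000), so error is at position 8.
Correct: flip bit 8 of r = 001000001110110 to get c = 001000011110110.


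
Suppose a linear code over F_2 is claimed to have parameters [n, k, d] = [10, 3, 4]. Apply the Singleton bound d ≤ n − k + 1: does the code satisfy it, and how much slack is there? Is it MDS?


Singleton RHS = n − k + 1 = 8, slack = 4, bound satisfied, not MDS.

Singleton bound: d ≤ n − k + 1.
Here n = 10, k = 3, so n − k + 1 = 8.
Given d = 4, check d ≤ 8: YES.
Slack = (n − k + 1) − d = 4.
The code is NOT MDS (slack = 4 > 0).
Description: the claimed parameters are [10, 3, 4]_2; such a code would be non-MDS.


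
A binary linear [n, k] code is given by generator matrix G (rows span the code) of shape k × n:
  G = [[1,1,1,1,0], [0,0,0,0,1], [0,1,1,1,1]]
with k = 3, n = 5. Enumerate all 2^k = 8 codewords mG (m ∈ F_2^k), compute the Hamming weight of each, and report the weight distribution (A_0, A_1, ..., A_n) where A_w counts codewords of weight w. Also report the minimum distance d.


Weight distribution: A_0 = 1, A_1 = 2, A_2 = 1, A_3 = 1, A_4 = 2, A_5 = 1. Minimum distance d = 1.

Enumerate all 2^3 = 8 messages m ∈ F_2^3.
For each, compute codeword c = mG in F_2^5, then tally its weight.
  m = 000 → c = 00000, weight = 0.
  m = 100 → c = 11110, weight = 4.
  m = 010 → c = 00001, weight = 1.
  m = 110 → c = 11111, weight = 5.
  m = 001 → c = 01111, weight = 4.
  m = 101 → c = 10001, weight = 2.
  m = 011 → c = 01110, weight = 3.
  m = 111 → c = 10000, weight = 1.
Tally weights:
  weight 0: 1 codewords.
  weight 1: 2 codewords.
  weight 2: 1 codewords.
  weight 3: 1 codewords.
  weight 4: 2 codewords.
  weight 5: 1 codewords.
Minimum distance d = smallest w > 0 with A_w > 0 = 1.
Sanity: Σ A_w = 8 = 2^3 = 8 ✓.


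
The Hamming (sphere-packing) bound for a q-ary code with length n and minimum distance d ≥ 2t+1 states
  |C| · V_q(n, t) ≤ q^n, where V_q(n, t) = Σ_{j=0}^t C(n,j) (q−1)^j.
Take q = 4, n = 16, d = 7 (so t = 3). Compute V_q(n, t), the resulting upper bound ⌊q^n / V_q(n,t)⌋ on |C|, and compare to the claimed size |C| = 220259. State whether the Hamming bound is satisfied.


V_q(n, t) = 16249, q^n = 4294967296, Hamming bound = 264321, |C| = 220259 ≤ bound (satisfied).

Step 1: Compute V_q(n, t) = Σ_{j=0}^3 C(n, j) (q−1)^j.
  j = 0: C(16,0)·(3)^0 = 1·1 = 1.
  j = 1: C(16,1)·(3)^1 = 16·3 = 48.
  j = 2: C(16,2)·(3)^2 = 120·9 = 1080.
  j = 3: C(16,3)·(3)^3 = 560·27 = 15120.
  V_q(n, t) = 1 + 48 + 1080 + 15120 = 16249.
Step 2: q^n = 4^16 = 4294967296.
Step 3: Hamming bound ⌊q^n / V_q(n,t)⌋ = ⌊4294967296/16249⌋ = 264321.
Step 4: Compare |C| = 220259 to 264321: satisfied.
The claimed |C| lies below the Hamming bound.


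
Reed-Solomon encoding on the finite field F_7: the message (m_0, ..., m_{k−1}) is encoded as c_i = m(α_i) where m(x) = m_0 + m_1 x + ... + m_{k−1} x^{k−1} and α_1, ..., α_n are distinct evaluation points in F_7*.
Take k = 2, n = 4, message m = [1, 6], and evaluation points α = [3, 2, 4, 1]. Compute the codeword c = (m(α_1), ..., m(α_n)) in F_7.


c = [5, 6, 4, 0]

Message polynomial: m(x) = 1 + 6·x (mod 7).
For each evaluation point α_i, compute m(α_i) mod 7:
  α_1 = 3: Horner steps 6 → 5, so m(3) = 5.
  α_2 = 2: Horner steps 6 → 6, so m(2) = 6.
  α_3 = 4: Horner steps 6 → 4, so m(4) = 4.
  α_4 = 1: Horner steps 6 → 0, so m(1) = 0.
Codeword c = [5, 6, 4, 0] ∈ F_7^4.


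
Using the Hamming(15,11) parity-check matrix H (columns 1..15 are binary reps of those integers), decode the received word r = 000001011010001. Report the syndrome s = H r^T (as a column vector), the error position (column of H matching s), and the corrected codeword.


s = (0, 0, 1, 1)^T, error position = 3, corrected codeword c = 001001011010001

Compute s = H r^T mod 2 one row at a time:
  s_1 = 1 + 1 + 0 + 1 + 0 + 0 + 0 + 1 = 4 ≡ 0 (mod 2).
  s_2 = 0 + 0 + 1 + 0 + 0 + 0 + 0 + 1 = 2 ≡ 0 (mod 2).
  s_3 = 0 + 0 + 1 + 0 + 0 + 1 + 0 + 1 = 3 ≡ 1 (mod 2).
  s_4 = 0 + 0 + 0 + 0 + 1 + 1 + 0 + 1 = 3 ≡ 1 (mod 2).
s = (0, 0, 1, 1)^T — this equals column 3 of H (binary 0011), so error is at position 3.
Correct: flip bit 3 of r = 000001011010001 to get c = 001001011010001.


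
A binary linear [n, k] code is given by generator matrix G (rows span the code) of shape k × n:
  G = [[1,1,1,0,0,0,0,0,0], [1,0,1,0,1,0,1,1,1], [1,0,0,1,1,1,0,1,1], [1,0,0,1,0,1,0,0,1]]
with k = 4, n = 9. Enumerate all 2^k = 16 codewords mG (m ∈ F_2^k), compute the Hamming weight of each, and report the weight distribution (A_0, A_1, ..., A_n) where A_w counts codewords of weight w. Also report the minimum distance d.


Weight distribution: A_0 = 1, A_2 = 1, A_3 = 2, A_4 = 3, A_5 = 4, A_6 = 3, A_7 = 2. Minimum distance d = 2.

Enumerate all 2^4 = 16 messages m ∈ F_2^4.
For each, compute codeword c = mG in F_2^9, then tally its weight.
  m = 0000 → c = 000000000, weight = 0.
  m = 1000 → c = 111000000, weight = 3.
  m = 0100 → c = 101010111, weight = 6.
  m = 1100 → c = 010010111, weight = 5.
  m = 0010 → c = 100111011, weight = 6.
  m = 1010 → c = 011111011, weight = 7.
  m = 0110 → c = 001101100, weight = 4.
  m = 1110 → c = 110101100, weight = 5.
  m = 0001 → c = 100101001, weight = 4.
  m = 1001 → c = 011101001, weight = 5.
  m = 0101 → c = 001111110, weight = 6.
  m = 1101 → c = 110111110, weight = 7.
  m = 0011 → c = 000010010, weight = 2.
  m = 1011 → c = 111010010, weight = 5.
  m = 0111 → c = 101000101, weight = 4.
  m = 1111 → c = 010000101, weight = 3.
Tally weights:
  weight 0: 1 codewords.
  weight 2: 1 codewords.
  weight 3: 2 codewords.
  weight 4: 3 codewords.
  weight 5: 4 codewords.
  weight 6: 3 codewords.
  weight 7: 2 codewords.
Minimum distance d = smallest w > 0 with A_w > 0 = 2.
Sanity: Σ A_w = 16 = 2^4 = 16 ✓.


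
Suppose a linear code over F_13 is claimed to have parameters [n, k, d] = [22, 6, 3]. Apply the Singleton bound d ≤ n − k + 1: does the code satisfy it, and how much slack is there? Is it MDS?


Singleton RHS = n − k + 1 = 17, slack = 14, bound satisfied, not MDS.

Singleton bound: d ≤ n − k + 1.
Here n = 22, k = 6, so n − k + 1 = 17.
Given d = 3, check d ≤ 17: YES.
Slack = (n − k + 1) − d = 14.
The code is NOT MDS (slack = 14 > 0).
Description: the claimed parameters are [22, 6, 3]_13; such a code would be non-MDS.


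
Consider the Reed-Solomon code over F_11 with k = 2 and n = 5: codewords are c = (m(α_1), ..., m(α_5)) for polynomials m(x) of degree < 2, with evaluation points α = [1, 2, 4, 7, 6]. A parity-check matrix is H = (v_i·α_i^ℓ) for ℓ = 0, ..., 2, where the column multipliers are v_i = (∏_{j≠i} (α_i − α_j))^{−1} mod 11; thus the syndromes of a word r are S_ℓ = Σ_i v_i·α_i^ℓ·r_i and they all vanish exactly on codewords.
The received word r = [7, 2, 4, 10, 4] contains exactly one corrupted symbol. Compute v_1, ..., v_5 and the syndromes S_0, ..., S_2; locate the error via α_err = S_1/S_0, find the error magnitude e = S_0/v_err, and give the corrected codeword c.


S = (4, 5, 9), error at position 3, error magnitude e = 1, c = [7, 2, 3, 10, 4].

Step 1: column multipliers v_i = (∏_{j≠i}(α_i − α_j))^{−1} mod 11.
  i = 1 (α = 1): (1−2)(1−4)(1−7)(1−6) = (−1)·(−3)·(−6)·(−5) = 90 ≡ 2, so v_1 = 2^{−1} = 6 (mod 11).
  i = 2 (α = 2): (2−1)(2−4)(2−7)(2−6) = 1·(−2)·(−5)·(−4) = −40 ≡ 4, so v_2 = 4^{−1} = 3 (mod 11).
  i = 3 (α = 4): (4−1)(4−2)(4−7)(4−6) = 3·2·(−3)·(−2) = 36 ≡ 3, so v_3 = 3^{−1} = 4 (mod 11).
  i = 4 (α = 7): (7−1)(7−2)(7−4)(7−6) = 6·5·3·1 = 90 ≡ 2, so v_4 = 2^{−1} = 6 (mod 11).
  i = 5 (α = 6): (6−1)(6−2)(6−4)(6−7) = 5·4·2·(−1) = −40 ≡ 4, so v_5 = 4^{−1} = 3 (mod 11).
  v = [6, 3, 4, 6, 3].
Step 2: syndromes of r = [7, 2, 4, 10, 4] (all sums mod 11).
  S_0 = Σ v_i r_i = 6·7 + 3·2 + 4·4 + 6·10 + 3·4 = 136 ≡ 4.
  S_1 = Σ v_i α_i r_i = 6·1·7 + 3·2·2 + 4·4·4 + 6·7·10 + 3·6·4 = 610 ≡ 5.
  α_i^2 mod 11 = [1, 4, 5, 5, 3].
  S_2 = Σ v_i α_i^2 r_i = 6·1·7 + 3·4·2 + 4·5·4 + 6·5·10 + 3·3·4 = 482 ≡ 9.
  S = (4, 5, 9) ≠ 0, so r is not a codeword (an error is present).
Step 3: locate the error. For a single error e at position i, S_ℓ = v_i·e·α_i^ℓ, so α_err = S_1/S_0.
  S_0^{−1} = 4^{−1} = 3 (mod 11), so α_err = 5·3 = 15 ≡ 4 = α_3. Error position i = 3.
  Consistency check: S_2/S_1 = 9·9 = 81 ≡ 4 = α_err ✓ (single-error assumption holds).
Step 4: error magnitude e = S_0/v_3 = S_0·∏_{j≠3}(α_3 − α_j) = 4·3 = 12 ≡ 1 (mod 11).
Step 5: correct position 3: c_3 = r_3 − e = 4 − 1 ≡ 3 (mod 11). Hence c = [7, 2, 3, 10, 4].
  Check: interpolating c through the α_i gives m(x) = 1 + 6·x (degree < 2) with m(α_i) = c_i for every i, so c is indeed a codeword.


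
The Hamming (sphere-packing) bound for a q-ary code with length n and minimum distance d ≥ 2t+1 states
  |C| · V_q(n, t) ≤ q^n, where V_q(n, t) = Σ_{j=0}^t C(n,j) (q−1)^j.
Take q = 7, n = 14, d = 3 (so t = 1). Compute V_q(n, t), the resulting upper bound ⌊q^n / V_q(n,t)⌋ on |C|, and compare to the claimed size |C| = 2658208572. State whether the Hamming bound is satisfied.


V_q(n, t) = 85, q^n = 678223072849, Hamming bound = 7979094974, |C| = 2658208572 ≤ bound (satisfied).

Step 1: Compute V_q(n, t) = Σ_{j=0}^1 C(n, j) (q−1)^j.
  j = 0: C(14,0)·(6)^0 = 1·1 = 1.
  j = 1: C(14,1)·(6)^1 = 14·6 = 84.
  V_q(n, t) = 1 + 84 = 85.
Step 2: q^n = 7^14 = 678223072849.
Step 3: Hamming bound ⌊q^n / V_q(n,t)⌋ = ⌊678223072849/85⌋ = 7979094974.
Step 4: Compare |C| = 2658208572 to 7979094974: satisfied.
The claimed |C| lies below the Hamming bound.


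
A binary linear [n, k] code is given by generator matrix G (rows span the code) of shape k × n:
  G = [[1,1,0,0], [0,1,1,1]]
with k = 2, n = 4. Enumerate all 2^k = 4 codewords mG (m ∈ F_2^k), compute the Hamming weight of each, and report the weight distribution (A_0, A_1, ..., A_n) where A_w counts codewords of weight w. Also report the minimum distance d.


Weight distribution: A_0 = 1, A_2 = 1, A_3 = 2. Minimum distance d = 2.

Enumerate all 2^2 = 4 messages m ∈ F_2^2.
For each, compute codeword c = mG in F_2^4, then tally its weight.
  m = 00 → c = 0000, weight = 0.
  m = 10 → c = 1100, weight = 2.
  m = 01 → c = 0111, weight = 3.
  m = 11 → c = 1011, weight = 3.
Tally weights:
  weight 0: 1 codewords.
  weight 2: 1 codewords.
  weight 3: 2 codewords.
Minimum distance d = smallest w > 0 with A_w > 0 = 2.
Sanity: Σ A_w = 4 = 2^2 = 4 ✓.


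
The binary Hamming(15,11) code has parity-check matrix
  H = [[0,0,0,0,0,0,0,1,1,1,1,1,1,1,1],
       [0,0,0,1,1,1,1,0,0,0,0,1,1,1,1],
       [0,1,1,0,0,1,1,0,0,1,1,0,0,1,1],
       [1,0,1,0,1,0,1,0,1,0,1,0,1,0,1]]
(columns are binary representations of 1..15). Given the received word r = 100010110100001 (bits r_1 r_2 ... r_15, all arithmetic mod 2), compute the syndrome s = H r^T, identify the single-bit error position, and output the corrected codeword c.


s = (1, 1, 1, 0)^T, error position = 14, corrected codeword c = 100010110100011

Compute s = H r^T mod 2 one row at a time:
  s_1 = 1 + 0 + 1 + 0 + 0 + 0 + 0 + 1 = 3 ≡ 1 (mod 2).
  s_2 = 0 + 1 + 0 + 1 + 0 + 0 + 0 + 1 = 3 ≡ 1 (mod 2).
  s_3 = 0 + 0 + 0 + 1 + 1 + 0 + 0 + 1 = 3 ≡ 1 (mod 2).
  s_4 = 1 + 0 + 1 + 1 + 0 + 0 + 0 + 1 = 4 ≡ 0 (mod 2).
s = (1, 1, 1, 0)^T — this equals column 14 of H (binary 1110), so error is at position 14.
Correct: flip bit 14 of r = 100010110100001 to get c = 100010110100011.


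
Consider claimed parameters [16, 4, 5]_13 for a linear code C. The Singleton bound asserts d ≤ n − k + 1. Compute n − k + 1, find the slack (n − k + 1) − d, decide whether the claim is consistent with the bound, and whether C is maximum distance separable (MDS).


Singleton RHS = n − k + 1 = 13, slack = 8, bound satisfied, not MDS.

Singleton bound: d ≤ n − k + 1.
Here n = 16, k = 4, so n − k + 1 = 13.
Given d = 5, check d ≤ 13: YES.
Slack = (n − k + 1) − d = 8.
The code is NOT MDS (slack = 8 > 0).
Description: the claimed parameters are [16, 4, 5]_13; such a code would be non-MDS.


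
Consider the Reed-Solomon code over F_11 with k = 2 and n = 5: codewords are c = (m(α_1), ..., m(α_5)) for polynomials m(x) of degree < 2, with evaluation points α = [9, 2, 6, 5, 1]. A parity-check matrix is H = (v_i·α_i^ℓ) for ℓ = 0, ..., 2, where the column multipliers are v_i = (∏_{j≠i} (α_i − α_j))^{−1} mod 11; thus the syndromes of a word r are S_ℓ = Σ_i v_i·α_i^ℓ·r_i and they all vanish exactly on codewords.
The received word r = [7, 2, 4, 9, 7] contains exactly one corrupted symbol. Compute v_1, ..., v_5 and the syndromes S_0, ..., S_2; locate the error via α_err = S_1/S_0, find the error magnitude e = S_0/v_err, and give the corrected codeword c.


S = (7, 8, 6), error at position 1, error magnitude e = 7, c = [0, 2, 4, 9, 7].

Step 1: column multipliers v_i = (∏_{j≠i}(α_i − α_j))^{−1} mod 11.
  i = 1 (α = 9): (9−2)(9−6)(9−5)(9−1) = 7·3·4·8 = 672 ≡ 1, so v_1 = 1^{−1} = 1 (mod 11).
  i = 2 (α = 2): (2−9)(2−6)(2−5)(2−1) = (−7)·(−4)·(−3)·1 = −84 ≡ 4, so v_2 = 4^{−1} = 3 (mod 11).
  i = 3 (α = 6): (6−9)(6−2)(6−5)(6−1) = (−3)·4·1·5 = −60 ≡ 6, so v_3 = 6^{−1} = 2 (mod 11).
  i = 4 (α = 5): (5−9)(5−2)(5−6)(5−1) = (−4)·3·(−1)·4 = 48 ≡ 4, so v_4 = 4^{−1} = 3 (mod 11).
  i = 5 (α = 1): (1−9)(1−2)(1−6)(1−5) = (−8)·(−1)·(−5)·(−4) = 160 ≡ 6, so v_5 = 6^{−1} = 2 (mod 11).
  v = [1, 3, 2, 3, 2].
Step 2: syndromes of r = [7, 2, 4, 9, 7] (all sums mod 11).
  S_0 = Σ v_i r_i = 1·7 + 3·2 + 2·4 + 3·9 + 2·7 = 62 ≡ 7.
  S_1 = Σ v_i α_i r_i = 1·9·7 + 3·2·2 + 2·6·4 + 3·5·9 + 2·1·7 = 272 ≡ 8.
  α_i^2 mod 11 = [4, 4, 3, 3, 1].
  S_2 = Σ v_i α_i^2 r_i = 1·4·7 + 3·4·2 + 2·3·4 + 3·3·9 + 2·1·7 = 171 ≡ 6.
  S = (7, 8, 6) ≠ 0, so r is not a codeword (an error is present).
Step 3: locate the error. For a single error e at position i, S_ℓ = v_i·e·α_i^ℓ, so α_err = S_1/S_0.
  S_0^{−1} = 7^{−1} = 8 (mod 11), so α_err = 8·8 = 64 ≡ 9 = α_1. Error position i = 1.
  Consistency check: S_2/S_1 = 6·7 = 42 ≡ 9 = α_err ✓ (single-error assumption holds).
Step 4: error magnitude e = S_0/v_1 = S_0·∏_{j≠1}(α_1 − α_j) = 7·1 = 7 ≡ 7 (mod 11).
Step 5: correct position 1: c_1 = r_1 − e = 7 − 7 ≡ 0 (mod 11). Hence c = [0, 2, 4, 9, 7].
  Check: interpolating c through the α_i gives m(x) = 1 + 6·x (degree < 2) with m(α_i) = c_i for every i, so c is indeed a codeword.


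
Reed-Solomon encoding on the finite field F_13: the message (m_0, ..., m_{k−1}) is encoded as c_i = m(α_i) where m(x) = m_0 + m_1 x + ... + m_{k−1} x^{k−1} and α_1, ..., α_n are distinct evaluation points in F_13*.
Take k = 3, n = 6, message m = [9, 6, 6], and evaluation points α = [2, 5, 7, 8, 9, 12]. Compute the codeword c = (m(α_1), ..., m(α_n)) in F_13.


c = [6, 7, 7, 12, 3, 9]

Message polynomial: m(x) = 9 + 6·x + 6·x^2 (mod 13).
For each evaluation point α_i, compute m(α_i) mod 13:
  α_1 = 2: Horner steps 6 → 5 → 6, so m(2) = 6.
  α_2 = 5: Horner steps 6 → 10 → 7, so m(5) = 7.
  α_3 = 7: Horner steps 6 → 9 → 7, so m(7) = 7.
  α_4 = 8: Horner steps 6 → 2 → 12, so m(8) = 12.
  α_5 = 9: Horner steps 6 → 8 → 3, so m(9) = 3.
  α_6 = 12: Horner steps 6 → 0 → 9, so m(12) = 9.
Codeword c = [6, 7, 7, 12, 3, 9] ∈ F_13^6.


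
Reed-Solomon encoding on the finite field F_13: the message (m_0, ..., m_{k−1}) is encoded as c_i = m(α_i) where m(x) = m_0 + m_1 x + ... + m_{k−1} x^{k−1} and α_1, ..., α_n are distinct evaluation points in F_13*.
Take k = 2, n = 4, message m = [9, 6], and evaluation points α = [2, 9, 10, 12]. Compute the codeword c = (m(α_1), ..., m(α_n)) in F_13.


c = [8, 11, 4, 3]

Message polynomial: m(x) = 9 + 6·x (mod 13).
For each evaluation point α_i, compute m(α_i) mod 13:
  α_1 = 2: Horner steps 6 → 8, so m(2) = 8.
  α_2 = 9: Horner steps 6 → 11, so m(9) = 11.
  α_3 = 10: Horner steps 6 → 4, so m(10) = 4.
  α_4 = 12: Horner steps 6 → 3, so m(12) = 3.
Codeword c = [8, 11, 4, 3] ∈ F_13^4.


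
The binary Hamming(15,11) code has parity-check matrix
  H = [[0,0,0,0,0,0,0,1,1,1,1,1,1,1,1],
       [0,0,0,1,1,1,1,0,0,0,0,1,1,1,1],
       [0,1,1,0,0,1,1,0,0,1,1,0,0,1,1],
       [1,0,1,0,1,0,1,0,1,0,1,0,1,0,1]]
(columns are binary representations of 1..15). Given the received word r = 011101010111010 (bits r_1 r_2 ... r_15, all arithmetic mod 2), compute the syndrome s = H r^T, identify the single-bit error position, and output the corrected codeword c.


s = (1, 0, 0, 0)^T, error position = 8, corrected codeword c = 011101000111010

Compute s = H r^T mod 2 one row at a time:
  s_1 = 1 + 0 + 1 + 1 + 1 + 0 + 1 + 0 = 5 ≡ 1 (mod 2).
  s_2 = 1 + 0 + 1 + 0 + 1 + 0 + 1 + 0 = 4 ≡ 0 (mod 2).
  s_3 = 1 + 1 + 1 + 0 + 1 + 1 + 1 + 0 = 6 ≡ 0 (mod 2).
  s_4 = 0 + 1 + 0 + 0 + 0 + 1 + 0 + 0 = 2 ≡ 0 (mod 2).
s = (1, 0, 0, 0)^T — this equals column 8 of H (binary 1000), so error is at position 8.
Correct: flip bit 8 of r = 011101010111010 to get c = 011101000111010.


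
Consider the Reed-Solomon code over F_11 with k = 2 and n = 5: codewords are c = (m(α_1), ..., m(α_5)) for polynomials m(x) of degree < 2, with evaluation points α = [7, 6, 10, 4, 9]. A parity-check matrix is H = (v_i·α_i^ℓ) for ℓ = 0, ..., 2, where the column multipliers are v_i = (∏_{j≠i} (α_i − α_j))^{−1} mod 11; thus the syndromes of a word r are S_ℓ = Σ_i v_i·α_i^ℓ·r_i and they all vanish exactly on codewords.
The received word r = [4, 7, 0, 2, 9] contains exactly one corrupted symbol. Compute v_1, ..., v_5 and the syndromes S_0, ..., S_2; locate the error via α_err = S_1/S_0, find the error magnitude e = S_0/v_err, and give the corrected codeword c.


S = (10, 1, 10), error at position 3, error magnitude e = 5, c = [4, 7, 6, 2, 9].

Step 1: column multipliers v_i = (∏_{j≠i}(α_i − α_j))^{−1} mod 11.
  i = 1 (α = 7): (7−6)(7−10)(7−4)(7−9) = 1·(−3)·3·(−2) = 18 ≡ 7, so v_1 = 7^{−1} = 8 (mod 11).
  i = 2 (α = 6): (6−7)(6−10)(6−4)(6−9) = (−1)·(−4)·2·(−3) = −24 ≡ 9, so v_2 = 9^{−1} = 5 (mod 11).
  i = 3 (α = 10): (10−7)(10−6)(10−4)(10−9) = 3·4·6·1 = 72 ≡ 6, so v_3 = 6^{−1} = 2 (mod 11).
  i = 4 (α = 4): (4−7)(4−6)(4−10)(4−9) = (−3)·(−2)·(−6)·(−5) = 180 ≡ 4, so v_4 = 4^{−1} = 3 (mod 11).
  i = 5 (α = 9): (9−7)(9−6)(9−10)(9−4) = 2·3·(−1)·5 = −30 ≡ 3, so v_5 = 3^{−1} = 4 (mod 11).
  v = [8, 5, 2, 3, 4].
Step 2: syndromes of r = [4, 7, 0, 2, 9] (all sums mod 11).
  S_0 = Σ v_i r_i = 8·4 + 5·7 + 2·0 + 3·2 + 4·9 = 109 ≡ 10.
  S_1 = Σ v_i α_i r_i = 8·7·4 + 5·6·7 + 2·10·0 + 3·4·2 + 4·9·9 = 782 ≡ 1.
  α_i^2 mod 11 = [5, 3, 1, 5, 4].
  S_2 = Σ v_i α_i^2 r_i = 8·5·4 + 5·3·7 + 2·1·0 + 3·5·2 + 4·4·9 = 439 ≡ 10.
  S = (10, 1, 10) ≠ 0, so r is not a codeword (an error is present).
Step 3: locate the error. For a single error e at position i, S_ℓ = v_i·e·α_i^ℓ, so α_err = S_1/S_0.
  S_0^{−1} = 10^{−1} = 10 (mod 11), so α_err = 1·10 = 10 ≡ 10 = α_3. Error position i = 3.
  Consistency check: S_2/S_1 = 10·1 = 10 ≡ 10 = α_err ✓ (single-error assumption holds).
Step 4: error magnitude e = S_0/v_3 = S_0·∏_{j≠3}(α_3 − α_j) = 10·6 = 60 ≡ 5 (mod 11).
Step 5: correct position 3: c_3 = r_3 − e = 0 − 5 ≡ 6 (mod 11). Hence c = [4, 7, 6, 2, 9].
  Check: interpolating c through the α_i gives m(x) = 3 + 8·x (degree < 2) with m(α_i) = c_i for every i, so c is indeed a codeword.


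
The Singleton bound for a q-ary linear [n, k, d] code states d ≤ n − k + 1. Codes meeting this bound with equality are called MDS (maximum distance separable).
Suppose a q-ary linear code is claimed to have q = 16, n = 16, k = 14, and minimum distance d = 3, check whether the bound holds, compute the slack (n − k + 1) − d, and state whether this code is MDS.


Singleton RHS = n − k + 1 = 3, slack = 0, bound satisfied, MDS.

Singleton bound: d ≤ n − k + 1.
Here n = 16, k = 14, so n − k + 1 = 3.
Given d = 3, check d ≤ 3: YES.
Slack = (n − k + 1) − d = 0.
The code is MDS (slack = 0).
Description: the claimed parameters are [16, 14, 3]_16; such a code would be MDS (meets Singleton bound).


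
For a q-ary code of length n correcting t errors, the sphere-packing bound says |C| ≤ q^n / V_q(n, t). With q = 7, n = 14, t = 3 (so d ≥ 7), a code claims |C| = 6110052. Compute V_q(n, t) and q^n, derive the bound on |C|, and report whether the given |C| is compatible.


V_q(n, t) = 81985, q^n = 678223072849, Hamming bound = 8272526, |C| = 6110052 ≤ bound (satisfied).

Step 1: Compute V_q(n, t) = Σ_{j=0}^3 C(n, j) (q−1)^j.
  j = 0: C(14,0)·(6)^0 = 1·1 = 1.
  j = 1: C(14,1)·(6)^1 = 14·6 = 84.
  j = 2: C(14,2)·(6)^2 = 91·36 = 3276.
  j = 3: C(14,3)·(6)^3 = 364·216 = 78624.
  V_q(n, t) = 1 + 84 + 3276 + 78624 = 81985.
Step 2: q^n = 7^14 = 678223072849.
Step 3: Hamming bound ⌊q^n / V_q(n,t)⌋ = ⌊678223072849/81985⌋ = 8272526.
Step 4: Compare |C| = 6110052 to 8272526: satisfied.
The claimed |C| lies below the Hamming bound.


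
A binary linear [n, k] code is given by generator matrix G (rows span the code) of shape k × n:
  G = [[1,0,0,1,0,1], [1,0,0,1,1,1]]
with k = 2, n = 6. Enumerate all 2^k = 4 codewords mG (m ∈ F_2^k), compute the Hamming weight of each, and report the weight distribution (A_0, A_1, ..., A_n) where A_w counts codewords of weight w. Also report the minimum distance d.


Weight distribution: A_0 = 1, A_1 = 1, A_3 = 1, A_4 = 1. Minimum distance d = 1.

Enumerate all 2^2 = 4 messages m ∈ F_2^2.
For each, compute codeword c = mG in F_2^6, then tally its weight.
  m = 00 → c = 000000, weight = 0.
  m = 10 → c = 100101, weight = 3.
  m = 01 → c = 100111, weight = 4.
  m = 11 → c = 000010, weight = 1.
Tally weights:
  weight 0: 1 codewords.
  weight 1: 1 codewords.
  weight 3: 1 codewords.
  weight 4: 1 codewords.
Minimum distance d = smallest w > 0 with A_w > 0 = 1.
Sanity: Σ A_w = 4 = 2^2 = 4 ✓.


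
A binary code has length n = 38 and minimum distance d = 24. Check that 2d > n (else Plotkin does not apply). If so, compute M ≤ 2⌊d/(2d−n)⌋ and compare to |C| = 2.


Plotkin bound M ≤ 4; given |C| = 2 ≤ bound (satisfied).

Check applicability: 2d = 48, n = 38.
2d − n = 10 > 0, so Plotkin applies.
Compute d/(2d−n) = 24/10 ≈ 2.4000.
⌊d/(2d−n)⌋ = 2.
Plotkin bound: M ≤ 2·2 = 4.
Given |C| = 2, check: satisfied.
This |C| is below the Plotkin bound.


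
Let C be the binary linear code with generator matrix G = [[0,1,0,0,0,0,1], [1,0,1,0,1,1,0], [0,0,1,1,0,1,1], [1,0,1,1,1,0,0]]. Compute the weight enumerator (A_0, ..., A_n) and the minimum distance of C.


Weight distribution: A_0 = 1, A_2 = 4, A_4 = 9, A_6 = 2. Minimum distance d = 2.

Enumerate all 2^4 = 16 messages m ∈ F_2^4.
For each, compute codeword c = mG in F_2^7, then tally its weight.
  m = 0000 → c = 0000000, weight = 0.
  m = 1000 → c = 0100001, weight = 2.
  m = 0100 → c = 1010110, weight = 4.
  m = 1100 → c = 1110111, weight = 6.
  m = 0010 → c = 0011011, weight = 4.
  m = 1010 → c = 0111010, weight = 4.
  m = 0110 → c = 1001101, weight = 4.
  m = 1110 → c = 1101100, weight = 4.
  m = 0001 → c = 1011100, weight = 4.
  m = 1001 → c = 1111101, weight = 6.
  m = 0101 → c = 0001010, weight = 2.
  m = 1101 → c = 0101011, weight = 4.
  m = 0011 → c = 1000111, weight = 4.
  m = 1011 → c = 1100110, weight = 4.
  m = 0111 → c = 0010001, weight = 2.
  m = 1111 → c = 0110000, weight = 2.
Tally weights:
  weight 0: 1 codewords.
  weight 2: 4 codewords.
  weight 4: 9 codewords.
  weight 6: 2 codewords.
Minimum distance d = smallest w > 0 with A_w > 0 = 2.
Sanity: Σ A_w = 16 = 2^4 = 16 ✓.


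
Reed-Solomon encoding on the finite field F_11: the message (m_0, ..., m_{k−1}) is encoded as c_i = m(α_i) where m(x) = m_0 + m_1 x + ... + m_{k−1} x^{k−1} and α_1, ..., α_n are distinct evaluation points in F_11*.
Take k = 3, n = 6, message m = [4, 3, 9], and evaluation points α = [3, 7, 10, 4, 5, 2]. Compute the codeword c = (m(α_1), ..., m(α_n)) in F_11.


c = [6, 4, 10, 6, 2, 2]

Message polynomial: m(x) = 4 + 3·x + 9·x^2 (mod 11).
For each evaluation point α_i, compute m(α_i) mod 11:
  α_1 = 3: Horner steps 9 → 8 → 6, so m(3) = 6.
  α_2 = 7: Horner steps 9 → 0 → 4, so m(7) = 4.
  α_3 = 10: Horner steps 9 → 5 → 10, so m(10) = 10.
  α_4 = 4: Horner steps 9 → 6 → 6, so m(4) = 6.
  α_5 = 5: Horner steps 9 → 4 → 2, so m(5) = 2.
  α_6 = 2: Horner steps 9 → 10 → 2, so m(2) = 2.
Codeword c = [6, 4, 10, 6, 2, 2] ∈ F_11^6.


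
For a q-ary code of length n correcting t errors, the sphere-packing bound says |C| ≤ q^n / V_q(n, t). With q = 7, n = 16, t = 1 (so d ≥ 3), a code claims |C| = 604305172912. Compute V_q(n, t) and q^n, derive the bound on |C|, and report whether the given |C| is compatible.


V_q(n, t) = 97, q^n = 33232930569601, Hamming bound = 342607531645, |C| = 604305172912 > bound (violated).

Step 1: Compute V_q(n, t) = Σ_{j=0}^1 C(n, j) (q−1)^j.
  j = 0: C(16,0)·(6)^0 = 1·1 = 1.
  j = 1: C(16,1)·(6)^1 = 16·6 = 96.
  V_q(n, t) = 1 + 96 = 97.
Step 2: q^n = 7^16 = 33232930569601.
Step 3: Hamming bound ⌊q^n / V_q(n,t)⌋ = ⌊33232930569601/97⌋ = 342607531645.
Step 4: Compare |C| = 604305172912 to 342607531645: violated.
The claimed |C| lies above the Hamming bound, so no 7-ary code of length 16 with d ≥ 3 can have 604305172912 codewords.


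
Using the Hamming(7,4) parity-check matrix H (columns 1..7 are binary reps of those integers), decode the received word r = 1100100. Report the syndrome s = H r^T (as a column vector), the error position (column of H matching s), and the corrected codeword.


s = (1, 1, 0)^T, error position = 6, corrected codeword c = 1100110

Compute s = H r^T mod 2 one row at a time:
  s_1 = 0 + 1 + 0 + 0 = 1 ≡ 1 (mod 2).
  s_2 = 1 + 0 + 0 + 0 = 1 ≡ 1 (mod 2).
  s_3 = 1 + 0 + 1 + 0 = 2 ≡ 0 (mod 2).
s = (1, 1, 0)^T — this equals column 6 of H (binary 110), so error is at position 6.
Correct: flip bit 6 of r = 1100100 to get c = 1100110.


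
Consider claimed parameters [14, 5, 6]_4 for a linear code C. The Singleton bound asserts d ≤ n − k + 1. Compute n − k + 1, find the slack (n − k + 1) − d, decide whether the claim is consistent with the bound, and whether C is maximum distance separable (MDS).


Singleton RHS = n − k + 1 = 10, slack = 4, bound satisfied, not MDS.

Singleton bound: d ≤ n − k + 1.
Here n = 14, k = 5, so n − k + 1 = 10.
Given d = 6, check d ≤ 10: YES.
Slack = (n − k + 1) − d = 4.
The code is NOT MDS (slack = 4 > 0).
Description: the claimed parameters are [14, 5, 6]_4; such a code would be non-MDS.


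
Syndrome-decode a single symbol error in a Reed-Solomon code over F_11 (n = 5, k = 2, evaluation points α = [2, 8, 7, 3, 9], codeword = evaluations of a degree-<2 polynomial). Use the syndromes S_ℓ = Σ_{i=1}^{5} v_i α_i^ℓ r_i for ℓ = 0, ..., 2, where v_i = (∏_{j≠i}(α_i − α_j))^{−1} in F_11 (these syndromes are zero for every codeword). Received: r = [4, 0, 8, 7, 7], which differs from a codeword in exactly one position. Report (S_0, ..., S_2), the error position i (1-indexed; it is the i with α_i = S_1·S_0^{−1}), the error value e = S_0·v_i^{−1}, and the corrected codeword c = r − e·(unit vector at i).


S = (10, 2, 7), error at position 5, error magnitude e = 4, c = [4, 0, 8, 7, 3].

Step 1: column multipliers v_i = (∏_{j≠i}(α_i − α_j))^{−1} mod 11.
  i = 1 (α = 2): (2−8)(2−7)(2−3)(2−9) = (−6)·(−5)·(−1)·(−7) = 210 ≡ 1, so v_1 = 1^{−1} = 1 (mod 11).
  i = 2 (α = 8): (8−2)(8−7)(8−3)(8−9) = 6·1·5·(−1) = −30 ≡ 3, so v_2 = 3^{−1} = 4 (mod 11).
  i = 3 (α = 7): (7−2)(7−8)(7−3)(7−9) = 5·(−1)·4·(−2) = 40 ≡ 7, so v_3 = 7^{−1} = 8 (mod 11).
  i = 4 (α = 3): (3−2)(3−8)(3−7)(3−9) = 1·(−5)·(−4)·(−6) = −120 ≡ 1, so v_4 = 1^{−1} = 1 (mod 11).
  i = 5 (α = 9): (9−2)(9−8)(9−7)(9−3) = 7·1·2·6 = 84 ≡ 7, so v_5 = 7^{−1} = 8 (mod 11).
  v = [1, 4, 8, 1, 8].
Step 2: syndromes of r = [4, 0, 8, 7, 7] (all sums mod 11).
  S_0 = Σ v_i r_i = 1·4 + 4·0 + 8·8 + 1·7 + 8·7 = 131 ≡ 10.
  S_1 = Σ v_i α_i r_i = 1·2·4 + 4·8·0 + 8·7·8 + 1·3·7 + 8·9·7 = 981 ≡ 2.
  α_i^2 mod 11 = [4, 9, 5, 9, 4].
  S_2 = Σ v_i α_i^2 r_i = 1·4·4 + 4·9·0 + 8·5·8 + 1·9·7 + 8·4·7 = 623 ≡ 7.
  S = (10, 2, 7) ≠ 0, so r is not a codeword (an error is present).
Step 3: locate the error. For a single error e at position i, S_ℓ = v_i·e·α_i^ℓ, so α_err = S_1/S_0.
  S_0^{−1} = 10^{−1} = 10 (mod 11), so α_err = 2·10 = 20 ≡ 9 = α_5. Error position i = 5.
  Consistency check: S_2/S_1 = 7·6 = 42 ≡ 9 = α_err ✓ (single-error assumption holds).
Step 4: error magnitude e = S_0/v_5 = S_0·∏_{j≠5}(α_5 − α_j) = 10·7 = 70 ≡ 4 (mod 11).
Step 5: correct position 5: c_5 = r_5 − e = 7 − 4 ≡ 3 (mod 11). Hence c = [4, 0, 8, 7, 3].
  Check: interpolating c through the α_i gives m(x) = 9 + 3·x (degree < 2) with m(α_i) = c_i for every i, so c is indeed a codeword.


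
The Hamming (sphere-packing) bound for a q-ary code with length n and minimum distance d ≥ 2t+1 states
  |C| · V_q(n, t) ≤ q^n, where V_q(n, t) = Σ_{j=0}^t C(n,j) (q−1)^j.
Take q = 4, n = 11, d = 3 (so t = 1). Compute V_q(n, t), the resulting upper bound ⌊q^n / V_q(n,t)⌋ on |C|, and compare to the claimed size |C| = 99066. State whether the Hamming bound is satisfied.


V_q(n, t) = 34, q^n = 4194304, Hamming bound = 123361, |C| = 99066 ≤ bound (satisfied).

Step 1: Compute V_q(n, t) = Σ_{j=0}^1 C(n, j) (q−1)^j.
  j = 0: C(11,0)·(3)^0 = 1·1 = 1.
  j = 1: C(11,1)·(3)^1 = 11·3 = 33.
  V_q(n, t) = 1 + 33 = 34.
Step 2: q^n = 4^11 = 4194304.
Step 3: Hamming bound ⌊q^n / V_q(n,t)⌋ = ⌊4194304/34⌋ = 123361.
Step 4: Compare |C| = 99066 to 123361: satisfied.
The claimed |C| lies below the Hamming bound.


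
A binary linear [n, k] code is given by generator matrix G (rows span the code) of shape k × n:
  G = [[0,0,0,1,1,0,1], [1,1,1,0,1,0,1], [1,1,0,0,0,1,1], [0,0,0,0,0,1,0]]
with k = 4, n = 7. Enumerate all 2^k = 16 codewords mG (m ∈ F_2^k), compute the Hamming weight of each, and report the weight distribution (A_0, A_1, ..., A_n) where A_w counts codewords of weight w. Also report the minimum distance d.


Weight distribution: A_0 = 1, A_1 = 1, A_2 = 1, A_3 = 4, A_4 = 5, A_5 = 3, A_6 = 1. Minimum distance d = 1.

Enumerate all 2^4 = 16 messages m ∈ F_2^4.
For each, compute codeword c = mG in F_2^7, then tally its weight.
  m = 0000 → c = 0000000, weight = 0.
  m = 1000 → c = 0001101, weight = 3.
  m = 0100 → c = 1110101, weight = 5.
  m = 1100 → c = 1111000, weight = 4.
  m = 0010 → c = 1100011, weight = 4.
  m = 1010 → c = 1101110, weight = 5.
  m = 0110 → c = 0010110, weight = 3.
  m = 1110 → c = 0011011, weight = 4.
  m = 0001 → c = 0000010, weight = 1.
  m = 1001 → c = 0001111, weight = 4.
  m = 0101 → c = 1110111, weight = 6.
  m = 1101 → c = 1111010, weight = 5.
  m = 0011 → c = 1100001, weight = 3.
  m = 1011 → c = 1101100, weight = 4.
  m = 0111 → c = 0010100, weight = 2.
  m = 1111 → c = 0011001, weight = 3.
Tally weights:
  weight 0: 1 codewords.
  weight 1: 1 codewords.
  weight 2: 1 codewords.
  weight 3: 4 codewords.
  weight 4: 5 codewords.
  weight 5: 3 codewords.
  weight 6: 1 codewords.
Minimum distance d = smallest w > 0 with A_w > 0 = 1.
Sanity: Σ A_w = 16 = 2^4 = 16 ✓.


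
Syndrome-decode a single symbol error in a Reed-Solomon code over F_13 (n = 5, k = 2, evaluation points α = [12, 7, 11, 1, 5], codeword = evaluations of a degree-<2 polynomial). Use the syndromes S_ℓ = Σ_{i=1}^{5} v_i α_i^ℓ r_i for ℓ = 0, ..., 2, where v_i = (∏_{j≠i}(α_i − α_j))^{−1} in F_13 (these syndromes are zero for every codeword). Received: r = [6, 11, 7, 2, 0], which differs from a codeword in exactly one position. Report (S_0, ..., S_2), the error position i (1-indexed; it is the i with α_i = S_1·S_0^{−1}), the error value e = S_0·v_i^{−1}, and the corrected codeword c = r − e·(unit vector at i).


S = (11, 11, 11), error at position 4, error magnitude e = 11, c = [6, 11, 7, 4, 0].

Step 1: column multipliers v_i = (∏_{j≠i}(α_i − α_j))^{−1} mod 13.
  i = 1 (α = 12): (12−7)(12−11)(12−1)(12−5) = 5·1·11·7 = 385 ≡ 8, so v_1 = 8^{−1} = 5 (mod 13).
  i = 2 (α = 7): (7−12)(7−11)(7−1)(7−5) = (−5)·(−4)·6·2 = 240 ≡ 6, so v_2 = 6^{−1} = 11 (mod 13).
  i = 3 (α = 11): (11−12)(11−7)(11−1)(11−5) = (−1)·4·10·6 = −240 ≡ 7, so v_3 = 7^{−1} = 2 (mod 13).
  i = 4 (α = 1): (1−12)(1−7)(1−11)(1−5) = (−11)·(−6)·(−10)·(−4) = 2640 ≡ 1, so v_4 = 1^{−1} = 1 (mod 13).
  i = 5 (α = 5): (5−12)(5−7)(5−11)(5−1) = (−7)·(−2)·(−6)·4 = −336 ≡ 2, so v_5 = 2^{−1} = 7 (mod 13).
  v = [5, 11, 2, 1, 7].
Step 2: syndromes of r = [6, 11, 7, 2, 0] (all sums mod 13).
  S_0 = Σ v_i r_i = 5·6 + 11·11 + 2·7 + 1·2 + 7·0 = 167 ≡ 11.
  S_1 = Σ v_i α_i r_i = 5·12·6 + 11·7·11 + 2·11·7 + 1·1·2 + 7·5·0 = 1363 ≡ 11.
  α_i^2 mod 13 = [1, 10, 4, 1, 12].
  S_2 = Σ v_i α_i^2 r_i = 5·1·6 + 11·10·11 + 2·4·7 + 1·1·2 + 7·12·0 = 1298 ≡ 11.
  S = (11, 11, 11) ≠ 0, so r is not a codeword (an error is present).
Step 3: locate the error. For a single error e at position i, S_ℓ = v_i·e·α_i^ℓ, so α_err = S_1/S_0.
  S_0^{−1} = 11^{−1} = 6 (mod 13), so α_err = 11·6 = 66 ≡ 1 = α_4. Error position i = 4.
  Consistency check: S_2/S_1 = 11·6 = 66 ≡ 1 = α_err ✓ (single-error assumption holds).
Step 4: error magnitude e = S_0/v_4 = S_0·∏_{j≠4}(α_4 − α_j) = 11·1 = 11 ≡ 11 (mod 13).
Step 5: correct position 4: c_4 = r_4 − e = 2 − 11 ≡ 4 (mod 13). Hence c = [6, 11, 7, 4, 0].
  Check: interpolating c through the α_i gives m(x) = 5 + 12·x (degree < 2) with m(α_i) = c_i for every i, so c is indeed a codeword.
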